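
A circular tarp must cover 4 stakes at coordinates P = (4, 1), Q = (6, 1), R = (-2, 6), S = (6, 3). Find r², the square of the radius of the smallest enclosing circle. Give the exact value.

22.25

The farthest pair is Q–R with squared distance 89. The circle on this segment as diameter has centre (2, 3.5) and r² = 89/4 = 22.25.
Check P: distance² to centre = 10.25 ≤ 22.25, so it lies inside.
All remaining points lie in this disk, and no smaller disk contains both endpoints, so this is the minimum enclosing circle.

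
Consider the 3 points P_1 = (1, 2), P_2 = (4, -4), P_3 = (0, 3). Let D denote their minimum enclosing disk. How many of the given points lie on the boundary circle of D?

2

Side lengths²: P_1P_2² = 45, P_1P_3² = 2, P_2P_3² = 65.
Since P_2P_3² = 65 ≥ 45 + 2 = 47, the angle opposite P_2P_3 is not acute, so the smallest enclosing circle has P_2P_3 as diameter.
Centre = midpoint of P_2P_3 = (2, -0.5), r² = 65/4 = 16.25.
The points at distance exactly r from the centre are P_2, P_3 — 2 points.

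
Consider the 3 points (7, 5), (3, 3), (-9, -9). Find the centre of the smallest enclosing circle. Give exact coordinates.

Call the three points A, B, C in the order given.
Side lengths²: AB² = 20, AC² = 452, BC² = 288.
Since AC² = 452 ≥ 288 + 20 = 308, the angle opposite AC is not acute, so the smallest enclosing circle has AC as diameter.
Centre = midpoint of AC = (-1, -2), r² = 452/4 = 113.
Centre = (-1, -2).

(-1, -2)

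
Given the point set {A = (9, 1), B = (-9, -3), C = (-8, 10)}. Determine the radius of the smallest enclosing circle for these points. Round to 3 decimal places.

10.053

Side lengths²: AB² = 340, AC² = 370, BC² = 170.
Since AC² = 370 < 340 + 170 = 510, the triangle is acute, so the smallest enclosing circle is the circumcircle.
Circumcentre = (-20/23, 67/23), r² = 53465/529.
r = √(53465/529) ≈ 10.053.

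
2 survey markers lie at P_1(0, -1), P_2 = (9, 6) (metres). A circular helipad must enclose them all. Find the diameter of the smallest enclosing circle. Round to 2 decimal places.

11.40

The smallest circle enclosing two points has them as diameter endpoints.
Centre = midpoint = (4.5, 2.5); r² = |P_1P_2|²/4 = 130/4 = 32.5.
Diameter = 2r = 2√(32.5) ≈ 11.40.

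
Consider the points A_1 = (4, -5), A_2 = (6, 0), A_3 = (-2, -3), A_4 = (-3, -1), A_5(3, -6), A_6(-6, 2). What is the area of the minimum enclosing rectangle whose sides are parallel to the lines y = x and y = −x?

In coordinates u = x + y, v = x − y the rectangle is axis-aligned; the map (x,y)→(u,v) scales areas by 2.
u-values: -1, 6, -5, -4, -3, -4; range = 6 − (-5) = 11.
v-values: 9, 6, 1, -2, 9, -8; range = 9 − (-8) = 17.
Area = (11 × 17) / 2 = 93.5.

93.5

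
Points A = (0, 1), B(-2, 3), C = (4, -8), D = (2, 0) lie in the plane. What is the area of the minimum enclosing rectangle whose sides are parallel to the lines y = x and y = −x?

In coordinates u = x + y, v = x − y the rectangle is axis-aligned; the map (x,y)→(u,v) scales areas by 2.
u-values: 1, 1, -4, 2; range = 2 − (-4) = 6.
v-values: -1, -5, 12, 2; range = 12 − (-5) = 17.
Area = (6 × 17) / 2 = 51.

51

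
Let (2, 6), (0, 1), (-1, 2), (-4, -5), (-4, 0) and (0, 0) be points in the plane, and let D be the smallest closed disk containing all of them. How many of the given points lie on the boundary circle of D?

2

The farthest pair is (2, 6)–(-4, -5) with squared distance 157. The circle on this segment as diameter has centre (-1, 0.5) and r² = 157/4 = 39.25.
Check (0, 1): distance² to centre = 1.25 ≤ 39.25, so it lies inside.
All remaining points lie in this disk, and no smaller disk contains both endpoints, so this is the minimum enclosing circle.
The points at distance exactly r from the centre are (2, 6), (-4, -5) — 2 points.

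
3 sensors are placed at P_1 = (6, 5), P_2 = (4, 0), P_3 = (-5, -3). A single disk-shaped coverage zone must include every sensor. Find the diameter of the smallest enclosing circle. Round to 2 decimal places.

13.60

Side lengths²: P_1P_2² = 29, P_1P_3² = 185, P_2P_3² = 90.
Since P_1P_3² = 185 ≥ 90 + 29 = 119, the angle opposite P_1P_3 is not acute, so the smallest enclosing circle has P_1P_3 as diameter.
Centre = midpoint of P_1P_3 = (0.5, 1), r² = 185/4 = 46.25.
Diameter = 2r = 2√(46.25) ≈ 13.60.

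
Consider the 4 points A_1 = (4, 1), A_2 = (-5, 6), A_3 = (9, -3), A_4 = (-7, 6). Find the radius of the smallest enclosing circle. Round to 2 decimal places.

9.18

By Welzl's lemma the MEC is supported by two points (diametrically opposite) or three points (on a circumcircle).
The farthest pair is A_3–A_4 with squared distance 337. The circle on this segment as diameter has centre (1, 1.5) and r² = 337/4 = 84.25.
Check A_1: distance² to centre = 9.25 ≤ 84.25, so it lies inside.
All remaining points lie in this disk, and no smaller disk contains both endpoints, so this is the minimum enclosing circle.
r = √(84.25) ≈ 9.18.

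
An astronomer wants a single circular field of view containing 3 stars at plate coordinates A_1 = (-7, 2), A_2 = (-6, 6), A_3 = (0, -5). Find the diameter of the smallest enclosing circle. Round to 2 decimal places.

Side lengths²: A_1A_2² = 17, A_1A_3² = 98, A_2A_3² = 157.
Since A_2A_3² = 157 ≥ 98 + 17 = 115, the angle opposite A_2A_3 is not acute, so the smallest enclosing circle has A_2A_3 as diameter.
Centre = midpoint of A_2A_3 = (-3, 0.5), r² = 157/4 = 39.25.
Diameter = 2r = 2√(39.25) ≈ 12.53.

12.53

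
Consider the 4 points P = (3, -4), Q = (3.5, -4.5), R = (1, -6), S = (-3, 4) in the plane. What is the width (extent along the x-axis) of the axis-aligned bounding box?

6.5

max x = 3.5, min x = -3, so width = 6.5.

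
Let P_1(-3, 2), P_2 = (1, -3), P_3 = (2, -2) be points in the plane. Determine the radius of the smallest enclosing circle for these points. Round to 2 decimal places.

Side lengths²: P_1P_2² = 41, P_1P_3² = 41, P_2P_3² = 2.
Since P_1P_3² = 41 < 41 + 2 = 43, the triangle is acute, so the smallest enclosing circle is the circumcircle.
Circumcentre = (-13/18, -5/18), r² = 1681/162.
r = √(1681/162) ≈ 3.22.

3.22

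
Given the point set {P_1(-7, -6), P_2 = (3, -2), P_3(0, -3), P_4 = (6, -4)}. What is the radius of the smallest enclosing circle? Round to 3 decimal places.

A smallest enclosing disk is always determined by at most three of the input points on its boundary.
The farthest pair is P_1–P_4 with squared distance 173. The circle on this segment as diameter has centre (-0.5, -5) and r² = 173/4 = 43.25.
Check P_2: distance² to centre = 21.25 ≤ 43.25, so it lies inside.
All remaining points lie in this disk, and no smaller disk contains both endpoints, so this is the minimum enclosing circle.
r = √(43.25) ≈ 6.576.

6.576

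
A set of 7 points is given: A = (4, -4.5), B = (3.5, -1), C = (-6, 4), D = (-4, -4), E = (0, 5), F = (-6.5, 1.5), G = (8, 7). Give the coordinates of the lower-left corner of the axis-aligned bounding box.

x-range [-6.5, 8], y-range [-4.5, 7].
The lower-left corner is (-6.5, -4.5).

(-6.5, -4.5)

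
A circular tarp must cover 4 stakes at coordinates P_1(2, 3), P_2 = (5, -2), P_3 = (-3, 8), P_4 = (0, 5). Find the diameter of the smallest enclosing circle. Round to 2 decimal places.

12.81

By Welzl's lemma the MEC is supported by two points (diametrically opposite) or three points (on a circumcircle).
The farthest pair is P_2–P_3 with squared distance 164. The circle on this segment as diameter has centre (1, 3) and r² = 164/4 = 41.
Check P_1: distance² to centre = 1 ≤ 41, so it lies inside.
All remaining points lie in this disk, and no smaller disk contains both endpoints, so this is the minimum enclosing circle.
Diameter = 2r = 2√41 ≈ 12.81.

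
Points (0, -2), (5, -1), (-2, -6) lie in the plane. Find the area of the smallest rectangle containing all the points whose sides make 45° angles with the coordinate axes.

24

In coordinates u = x + y, v = x − y the rectangle is axis-aligned; the map (x,y)→(u,v) scales areas by 2.
u-values: -2, 4, -8; range = 4 − (-8) = 12.
v-values: 2, 6, 4; range = 6 − 2 = 4.
Area = (12 × 4) / 2 = 24.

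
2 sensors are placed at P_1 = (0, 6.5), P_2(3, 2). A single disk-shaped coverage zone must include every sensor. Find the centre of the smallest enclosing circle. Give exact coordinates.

The smallest circle enclosing two points has them as diameter endpoints.
Centre = midpoint = (1.5, 4.25); r² = |P_1P_2|²/4 = 29.25/4 = 7.3125.
Centre = (1.5, 4.25).

(1.5, 4.25)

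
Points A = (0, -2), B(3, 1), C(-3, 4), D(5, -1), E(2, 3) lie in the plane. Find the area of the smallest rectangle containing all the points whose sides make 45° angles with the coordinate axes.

45.5

In coordinates u = x + y, v = x − y the rectangle is axis-aligned; the map (x,y)→(u,v) scales areas by 2.
u-values: -2, 4, 1, 4, 5; range = 5 − (-2) = 7.
v-values: 2, 2, -7, 6, -1; range = 6 − (-7) = 13.
Area = (7 × 13) / 2 = 45.5.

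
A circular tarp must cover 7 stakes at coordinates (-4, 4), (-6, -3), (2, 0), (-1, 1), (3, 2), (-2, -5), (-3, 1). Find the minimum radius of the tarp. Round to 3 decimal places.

The farthest pair is (-6, -3)–(3, 2) with squared distance 106. The circle on this segment as diameter has centre (-1.5, -0.5) and r² = 106/4 = 26.5.
Check (-4, 4): distance² to centre = 26.5 ≤ 26.5, so it lies inside.
All remaining points lie in this disk, and no smaller disk contains both endpoints, so this is the minimum enclosing circle.
r = √(26.5) ≈ 5.148.

5.148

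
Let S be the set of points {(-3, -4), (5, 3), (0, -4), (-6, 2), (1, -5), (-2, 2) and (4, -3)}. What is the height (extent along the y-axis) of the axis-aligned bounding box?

max y = 3, min y = -5, so height = 8.

8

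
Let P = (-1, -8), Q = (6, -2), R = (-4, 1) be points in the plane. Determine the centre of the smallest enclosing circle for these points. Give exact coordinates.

(7/18, -137/54)

Side lengths²: PQ² = 85, PR² = 90, QR² = 109.
Since QR² = 109 < 90 + 85 = 175, the triangle is acute, so the smallest enclosing circle is the circumcircle.
Circumcentre = (7/18, -137/54), r² = 46325/1458.
Centre = (7/18, -137/54).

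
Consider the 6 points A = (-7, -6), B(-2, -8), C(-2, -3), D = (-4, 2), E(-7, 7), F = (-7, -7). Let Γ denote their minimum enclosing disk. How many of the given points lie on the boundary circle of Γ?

2

A smallest enclosing disk is always determined by at most three of the input points on its boundary.
The farthest pair is B–E with squared distance 250. The circle on this segment as diameter has centre (-4.5, -0.5) and r² = 250/4 = 62.5.
Check A: distance² to centre = 36.5 ≤ 62.5, so it lies inside.
All remaining points lie in this disk, and no smaller disk contains both endpoints, so this is the minimum enclosing circle.
The points at distance exactly r from the centre are B, E — 2 points.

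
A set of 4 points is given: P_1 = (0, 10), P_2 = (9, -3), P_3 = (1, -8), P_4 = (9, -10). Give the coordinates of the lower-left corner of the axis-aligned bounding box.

x-range [0, 9], y-range [-10, 10].
The lower-left corner is (0, -10).

(0, -10)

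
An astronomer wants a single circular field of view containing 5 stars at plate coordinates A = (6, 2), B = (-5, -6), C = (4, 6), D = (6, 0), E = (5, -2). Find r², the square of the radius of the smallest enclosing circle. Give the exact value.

56.25

The minimum enclosing circle of a finite set is fixed by two of the points (as a diameter) or three (as a circumcircle).
The farthest pair is B–C with squared distance 225. The circle on this segment as diameter has centre (-0.5, 0) and r² = 225/4 = 56.25.
Check A: distance² to centre = 46.25 ≤ 56.25, so it lies inside.
All remaining points lie in this disk, and no smaller disk contains both endpoints, so this is the minimum enclosing circle.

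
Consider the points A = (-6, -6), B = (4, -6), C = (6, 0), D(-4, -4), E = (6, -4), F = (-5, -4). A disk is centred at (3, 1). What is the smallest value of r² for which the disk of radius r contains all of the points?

The required radius is the distance from (3, 1) to the farthest point.
Squared distances: 130, 50, 10, 74, 34, 89.
Maximum is 130, attained at A.

130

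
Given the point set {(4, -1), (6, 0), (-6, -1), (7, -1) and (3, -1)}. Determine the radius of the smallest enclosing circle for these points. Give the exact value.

6.5

A smallest enclosing disk is always determined by at most three of the input points on its boundary.
The farthest pair is (-6, -1)–(7, -1) with squared distance 169. The circle on this segment as diameter has centre (0.5, -1) and r² = 169/4 = 42.25.
Check (4, -1): distance² to centre = 12.25 ≤ 42.25, so it lies inside.
All remaining points lie in this disk, and no smaller disk contains both endpoints, so this is the minimum enclosing circle.
r = √(42.25) = 6.5.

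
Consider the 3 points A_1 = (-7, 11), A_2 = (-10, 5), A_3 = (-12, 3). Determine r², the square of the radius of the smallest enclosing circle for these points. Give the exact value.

22.25

Side lengths²: A_1A_2² = 45, A_1A_3² = 89, A_2A_3² = 8.
Since A_1A_3² = 89 ≥ 45 + 8 = 53, the angle opposite A_1A_3 is not acute, so the smallest enclosing circle has A_1A_3 as diameter.
Centre = midpoint of A_1A_3 = (-9.5, 7), r² = 89/4 = 22.25.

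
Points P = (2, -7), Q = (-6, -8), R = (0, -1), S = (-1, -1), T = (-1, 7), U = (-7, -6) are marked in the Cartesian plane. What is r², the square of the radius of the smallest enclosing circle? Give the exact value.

66625/1058

The minimum enclosing circle is determined by three boundary points: P, Q, T.
Their circumcentre is (-131/46, -33/46) with r² = 66625/1058.
The farthest remaining point U is at distance² 47765/1058 ≤ 66625/1058.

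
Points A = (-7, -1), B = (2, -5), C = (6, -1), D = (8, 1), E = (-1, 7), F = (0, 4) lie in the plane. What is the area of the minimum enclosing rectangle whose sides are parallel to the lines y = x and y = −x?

In coordinates u = x + y, v = x − y the rectangle is axis-aligned; the map (x,y)→(u,v) scales areas by 2.
u-values: -8, -3, 5, 9, 6, 4; range = 9 − (-8) = 17.
v-values: -6, 7, 7, 7, -8, -4; range = 7 − (-8) = 15.
Area = (17 × 15) / 2 = 127.5.

127.5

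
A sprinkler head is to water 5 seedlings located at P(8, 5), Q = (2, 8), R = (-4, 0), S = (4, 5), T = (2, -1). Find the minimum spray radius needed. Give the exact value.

6.5

A smallest enclosing disk is always determined by at most three of the input points on its boundary.
The farthest pair is P–R with squared distance 169. The circle on this segment as diameter has centre (2, 2.5) and r² = 169/4 = 42.25.
Check Q: distance² to centre = 30.25 ≤ 42.25, so it lies inside.
All remaining points lie in this disk, and no smaller disk contains both endpoints, so this is the minimum enclosing circle.
r = √(42.25) = 6.5.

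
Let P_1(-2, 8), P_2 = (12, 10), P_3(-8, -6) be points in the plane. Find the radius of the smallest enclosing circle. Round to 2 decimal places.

Side lengths²: P_1P_2² = 200, P_1P_3² = 232, P_2P_3² = 656.
Since P_2P_3² = 656 ≥ 232 + 200 = 432, the angle opposite P_2P_3 is not acute, so the smallest enclosing circle has P_2P_3 as diameter.
Centre = midpoint of P_2P_3 = (2, 2), r² = 656/4 = 164.
r = √164 ≈ 12.81.

12.81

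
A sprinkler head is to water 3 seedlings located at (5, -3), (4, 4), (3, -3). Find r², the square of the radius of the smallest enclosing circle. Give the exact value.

Call the three points A, B, C in the order given.
Side lengths²: AB² = 50, AC² = 4, BC² = 50.
Since BC² = 50 < 50 + 4 = 54, the triangle is acute, so the smallest enclosing circle is the circumcircle.
Circumcentre = (4, 3/7), r² = 625/49.

625/49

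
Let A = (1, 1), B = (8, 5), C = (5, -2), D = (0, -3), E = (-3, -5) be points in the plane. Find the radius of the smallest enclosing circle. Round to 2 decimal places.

By Welzl's lemma the MEC is supported by two points (diametrically opposite) or three points (on a circumcircle).
The farthest pair is B–E with squared distance 221. The circle on this segment as diameter has centre (2.5, 0) and r² = 221/4 = 55.25.
Check A: distance² to centre = 3.25 ≤ 55.25, so it lies inside.
All remaining points lie in this disk, and no smaller disk contains both endpoints, so this is the minimum enclosing circle.
r = √(55.25) ≈ 7.43.

7.43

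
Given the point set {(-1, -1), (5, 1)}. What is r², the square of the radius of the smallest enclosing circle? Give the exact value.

The smallest circle enclosing two points has them as diameter endpoints.
Centre = midpoint = (2, 0); r² = |(-1, -1)−(5, 1)|²/4 = 40/4 = 10.

10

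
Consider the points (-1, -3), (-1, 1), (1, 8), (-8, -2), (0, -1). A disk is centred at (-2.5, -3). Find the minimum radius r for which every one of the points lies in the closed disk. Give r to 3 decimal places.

The required radius is the distance from (-2.5, -3) to the farthest point.
Squared distances: 2.25, 18.25, 133.25, 31.25, 10.25.
Maximum is 133.25, attained at (1, 8).
r = √(133.25) ≈ 11.543.

11.543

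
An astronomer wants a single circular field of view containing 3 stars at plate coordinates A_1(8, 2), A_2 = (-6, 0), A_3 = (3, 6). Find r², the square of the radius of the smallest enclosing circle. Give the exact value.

Side lengths²: A_1A_2² = 200, A_1A_3² = 41, A_2A_3² = 117.
Since A_1A_2² = 200 ≥ 117 + 41 = 158, the angle opposite A_1A_2 is not acute, so the smallest enclosing circle has A_1A_2 as diameter.
Centre = midpoint of A_1A_2 = (1, 1), r² = 200/4 = 50.

50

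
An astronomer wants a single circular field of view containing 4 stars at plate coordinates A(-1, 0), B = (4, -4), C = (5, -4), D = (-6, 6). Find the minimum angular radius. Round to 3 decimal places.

7.433

A smallest enclosing disk is always determined by at most three of the input points on its boundary.
The farthest pair is C–D with squared distance 221. The circle on this segment as diameter has centre (-0.5, 1) and r² = 221/4 = 55.25.
Check A: distance² to centre = 1.25 ≤ 55.25, so it lies inside.
All remaining points lie in this disk, and no smaller disk contains both endpoints, so this is the minimum enclosing circle.
r = √(55.25) ≈ 7.433.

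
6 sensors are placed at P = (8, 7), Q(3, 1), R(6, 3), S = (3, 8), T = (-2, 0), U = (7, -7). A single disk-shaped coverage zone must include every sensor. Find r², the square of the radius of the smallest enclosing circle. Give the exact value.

60.25

The farthest pair is S–U with squared distance 241. The circle on this segment as diameter has centre (5, 0.5) and r² = 241/4 = 60.25.
Check P: distance² to centre = 51.25 ≤ 60.25, so it lies inside.
All remaining points lie in this disk, and no smaller disk contains both endpoints, so this is the minimum enclosing circle.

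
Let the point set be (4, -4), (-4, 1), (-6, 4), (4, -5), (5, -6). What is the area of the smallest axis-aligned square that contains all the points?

121

The bounding box has width 11 and height 10.
An axis-aligned square enclosing the set must have side ≥ max(width, height).
So the minimum side is max(11, 10) = 11.
Area = 11² = 121.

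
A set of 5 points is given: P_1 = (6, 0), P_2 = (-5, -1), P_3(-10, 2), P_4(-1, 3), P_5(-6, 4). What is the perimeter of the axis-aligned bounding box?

42

Width = max x − min x = 6 − (-10) = 16.
Height = max y − min y = 4 − (-1) = 5.
Perimeter = 2(16 + 5) = 42.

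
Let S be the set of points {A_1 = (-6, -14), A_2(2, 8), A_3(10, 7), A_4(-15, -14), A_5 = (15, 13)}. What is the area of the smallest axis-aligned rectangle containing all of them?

810

x ranges over [-15, 15], width 30.
y ranges over [-14, 13], height 27.
Area = 30 × 27 = 810.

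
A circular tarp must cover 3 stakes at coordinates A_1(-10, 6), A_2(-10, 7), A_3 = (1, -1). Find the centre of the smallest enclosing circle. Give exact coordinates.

Side lengths²: A_1A_2² = 1, A_1A_3² = 170, A_2A_3² = 185.
Since A_2A_3² = 185 ≥ 170 + 1 = 171, the angle opposite A_2A_3 is not acute, so the smallest enclosing circle has A_2A_3 as diameter.
Centre = midpoint of A_2A_3 = (-4.5, 3), r² = 185/4 = 46.25.
Centre = (-4.5, 3).

(-4.5, 3)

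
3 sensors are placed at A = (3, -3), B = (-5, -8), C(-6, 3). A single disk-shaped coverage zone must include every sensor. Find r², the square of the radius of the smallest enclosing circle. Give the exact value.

70577/1922

Side lengths²: AB² = 89, AC² = 117, BC² = 122.
Since BC² = 122 < 117 + 89 = 206, the triangle is acute, so the smallest enclosing circle is the circumcircle.
Circumcentre = (-187/62, -141/62), r² = 70577/1922.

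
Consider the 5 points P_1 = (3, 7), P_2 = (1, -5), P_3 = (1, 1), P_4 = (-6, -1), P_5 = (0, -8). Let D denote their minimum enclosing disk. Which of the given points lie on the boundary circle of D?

P_1, P_5

By Welzl's lemma the MEC is supported by two points (diametrically opposite) or three points (on a circumcircle).
The farthest pair is P_1–P_5 with squared distance 234. The circle on this segment as diameter has centre (1.5, -0.5) and r² = 234/4 = 58.5.
Check P_2: distance² to centre = 20.5 ≤ 58.5, so it lies inside.
All remaining points lie in this disk, and no smaller disk contains both endpoints, so this is the minimum enclosing circle.
The points at distance exactly r from the centre are P_1, P_5 — 2 points.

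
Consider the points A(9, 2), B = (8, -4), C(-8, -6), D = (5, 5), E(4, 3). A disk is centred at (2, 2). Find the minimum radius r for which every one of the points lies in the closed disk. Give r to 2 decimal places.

12.81

The required radius is the distance from (2, 2) to the farthest point.
Squared distances: 49, 72, 164, 18, 5.
Maximum is 164, attained at C.
r = √164 ≈ 12.81.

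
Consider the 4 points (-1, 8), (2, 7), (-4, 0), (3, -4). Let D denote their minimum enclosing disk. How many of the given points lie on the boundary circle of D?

By Welzl's lemma the MEC is supported by two points (diametrically opposite) or three points (on a circumcircle).
The farthest pair is (-1, 8)–(3, -4) with squared distance 160. The circle on this segment as diameter has centre (1, 2) and r² = 160/4 = 40.
Check (2, 7): distance² to centre = 26 ≤ 40, so it lies inside.
All remaining points lie in this disk, and no smaller disk contains both endpoints, so this is the minimum enclosing circle.
The points at distance exactly r from the centre are (-1, 8), (3, -4) — 2 points.

2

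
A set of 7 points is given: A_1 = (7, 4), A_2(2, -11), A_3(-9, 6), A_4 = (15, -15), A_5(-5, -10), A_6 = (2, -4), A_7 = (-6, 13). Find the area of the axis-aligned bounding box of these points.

x ranges over [-9, 15], width 24.
y ranges over [-15, 13], height 28.
Area = 24 × 28 = 672.

672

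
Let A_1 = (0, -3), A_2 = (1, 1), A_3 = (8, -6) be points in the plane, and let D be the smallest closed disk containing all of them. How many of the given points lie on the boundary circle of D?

Side lengths²: A_1A_2² = 17, A_1A_3² = 73, A_2A_3² = 98.
Since A_2A_3² = 98 ≥ 73 + 17 = 90, the angle opposite A_2A_3 is not acute, so the smallest enclosing circle has A_2A_3 as diameter.
Centre = midpoint of A_2A_3 = (4.5, -2.5), r² = 98/4 = 24.5.
The points at distance exactly r from the centre are A_2, A_3 — 2 points.

2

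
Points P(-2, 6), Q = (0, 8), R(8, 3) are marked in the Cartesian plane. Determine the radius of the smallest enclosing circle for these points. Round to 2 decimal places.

5.22

Side lengths²: PQ² = 8, PR² = 109, QR² = 89.
Since PR² = 109 ≥ 89 + 8 = 97, the angle opposite PR is not acute, so the smallest enclosing circle has PR as diameter.
Centre = midpoint of PR = (3, 4.5), r² = 109/4 = 27.25.
r = √(27.25) ≈ 5.22.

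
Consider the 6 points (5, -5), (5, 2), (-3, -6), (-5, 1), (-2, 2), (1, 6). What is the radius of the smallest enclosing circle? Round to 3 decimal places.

The minimum enclosing circle is determined by three boundary points: (5, -5), (-3, -6), (1, 6).
Their circumcentre is (17/46, -21/46) with r² = 44525/1058.
The farthest remaining point (-5, 1) is at distance² 32749/1058 ≤ 44525/1058.
r = √(44525/1058) ≈ 6.487.

6.487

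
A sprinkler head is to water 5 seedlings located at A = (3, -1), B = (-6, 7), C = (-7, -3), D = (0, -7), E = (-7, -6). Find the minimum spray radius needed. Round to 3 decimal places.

The farthest pair is B–D with squared distance 232. The circle on this segment as diameter has centre (-3, 0) and r² = 232/4 = 58.
Check A: distance² to centre = 37 ≤ 58, so it lies inside.
All remaining points lie in this disk, and no smaller disk contains both endpoints, so this is the minimum enclosing circle.
r = √58 ≈ 7.616.

7.616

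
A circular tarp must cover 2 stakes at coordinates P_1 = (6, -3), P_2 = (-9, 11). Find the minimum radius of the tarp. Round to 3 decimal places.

10.259

The smallest circle enclosing two points has them as diameter endpoints.
Centre = midpoint = (-1.5, 4); r² = |P_1P_2|²/4 = 421/4 = 105.25.
r = √(105.25) ≈ 10.259.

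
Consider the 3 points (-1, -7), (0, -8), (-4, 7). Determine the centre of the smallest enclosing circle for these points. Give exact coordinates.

Call the three points A, B, C in the order given.
Side lengths²: AB² = 2, AC² = 205, BC² = 241.
Since BC² = 241 ≥ 205 + 2 = 207, the angle opposite BC is not acute, so the smallest enclosing circle has BC as diameter.
Centre = midpoint of BC = (-2, -0.5), r² = 241/4 = 60.25.
Centre = (-2, -0.5).

(-2, -0.5)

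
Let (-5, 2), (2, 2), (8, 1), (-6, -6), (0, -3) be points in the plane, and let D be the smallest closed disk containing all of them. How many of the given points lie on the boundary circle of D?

2

By Welzl's lemma the MEC is supported by two points (diametrically opposite) or three points (on a circumcircle).
The farthest pair is (8, 1)–(-6, -6) with squared distance 245. The circle on this segment as diameter has centre (1, -2.5) and r² = 245/4 = 61.25.
Check (-5, 2): distance² to centre = 56.25 ≤ 61.25, so it lies inside.
All remaining points lie in this disk, and no smaller disk contains both endpoints, so this is the minimum enclosing circle.
The points at distance exactly r from the centre are (8, 1), (-6, -6) — 2 points.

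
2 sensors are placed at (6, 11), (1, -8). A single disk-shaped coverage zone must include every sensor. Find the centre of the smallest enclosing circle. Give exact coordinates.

The smallest circle enclosing two points has them as diameter endpoints.
Centre = midpoint = (3.5, 1.5); r² = |(6, 11)−(1, -8)|²/4 = 386/4 = 96.5.
Centre = (3.5, 1.5).

(3.5, 1.5)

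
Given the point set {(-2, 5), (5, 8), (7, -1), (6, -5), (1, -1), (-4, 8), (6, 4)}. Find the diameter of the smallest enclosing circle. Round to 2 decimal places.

16.40

The farthest pair is (6, -5)–(-4, 8) with squared distance 269. The circle on this segment as diameter has centre (1, 1.5) and r² = 269/4 = 67.25.
Check (-2, 5): distance² to centre = 21.25 ≤ 67.25, so it lies inside.
All remaining points lie in this disk, and no smaller disk contains both endpoints, so this is the minimum enclosing circle.
Diameter = 2r = 2√(67.25) ≈ 16.40.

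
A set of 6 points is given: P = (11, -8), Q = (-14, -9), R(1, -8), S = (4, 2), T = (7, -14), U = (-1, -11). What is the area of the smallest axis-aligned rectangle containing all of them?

x ranges over [-14, 11], width 25.
y ranges over [-14, 2], height 16.
Area = 25 × 16 = 400.

400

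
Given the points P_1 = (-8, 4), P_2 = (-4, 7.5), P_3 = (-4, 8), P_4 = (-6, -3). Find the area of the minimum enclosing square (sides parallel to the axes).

121

The bounding box has width 4 and height 11.
An axis-aligned square enclosing the set must have side ≥ max(width, height).
So the minimum side is max(4, 11) = 11.
Area = 11² = 121.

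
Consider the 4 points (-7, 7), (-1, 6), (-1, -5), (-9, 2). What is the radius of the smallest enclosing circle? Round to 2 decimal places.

6.71

By Welzl's lemma the MEC is supported by two points (diametrically opposite) or three points (on a circumcircle).
The farthest pair is (-7, 7)–(-1, -5) with squared distance 180. The circle on this segment as diameter has centre (-4, 1) and r² = 180/4 = 45.
Check (-1, 6): distance² to centre = 34 ≤ 45, so it lies inside.
All remaining points lie in this disk, and no smaller disk contains both endpoints, so this is the minimum enclosing circle.
r = √45 ≈ 6.71.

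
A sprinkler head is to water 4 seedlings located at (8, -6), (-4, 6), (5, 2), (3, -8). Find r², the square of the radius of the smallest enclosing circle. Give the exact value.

The minimum enclosing circle of a finite set is fixed by two of the points (as a diameter) or three (as a circumcircle).
The farthest pair is (8, -6)–(-4, 6) with squared distance 288. The circle on this segment as diameter has centre (2, 0) and r² = 288/4 = 72.
Check (5, 2): distance² to centre = 13 ≤ 72, so it lies inside.
All remaining points lie in this disk, and no smaller disk contains both endpoints, so this is the minimum enclosing circle.

72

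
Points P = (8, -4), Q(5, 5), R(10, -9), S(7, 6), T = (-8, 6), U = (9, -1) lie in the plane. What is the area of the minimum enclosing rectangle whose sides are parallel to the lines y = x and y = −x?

In coordinates u = x + y, v = x − y the rectangle is axis-aligned; the map (x,y)→(u,v) scales areas by 2.
u-values: 4, 10, 1, 13, -2, 8; range = 13 − (-2) = 15.
v-values: 12, 0, 19, 1, -14, 10; range = 19 − (-14) = 33.
Area = (15 × 33) / 2 = 247.5.

247.5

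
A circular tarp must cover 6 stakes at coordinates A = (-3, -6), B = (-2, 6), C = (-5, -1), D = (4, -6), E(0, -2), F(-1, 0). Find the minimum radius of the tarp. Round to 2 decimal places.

A smallest enclosing disk is always determined by at most three of the input points on its boundary.
The minimum enclosing circle is determined by three boundary points: A, B, D.
Their circumcentre is (0.5, -0.25) with r² = 45.3125.
The farthest remaining point C is at distance² 30.8125 ≤ 45.3125.
r = √(45.3125) ≈ 6.73.

6.73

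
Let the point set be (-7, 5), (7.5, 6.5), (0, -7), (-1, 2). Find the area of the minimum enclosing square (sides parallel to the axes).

The bounding box has width 14.5 and height 13.5.
An axis-aligned square enclosing the set must have side ≥ max(width, height).
So the minimum side is max(14.5, 13.5) = 14.5.
Area = 14.5² = 210.25.

210.25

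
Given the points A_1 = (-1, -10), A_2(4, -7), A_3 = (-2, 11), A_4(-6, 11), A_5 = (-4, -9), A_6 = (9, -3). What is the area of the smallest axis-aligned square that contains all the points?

441

The bounding box has width 15 and height 21.
An axis-aligned square enclosing the set must have side ≥ max(width, height).
So the minimum side is max(15, 21) = 21.
Area = 21² = 441.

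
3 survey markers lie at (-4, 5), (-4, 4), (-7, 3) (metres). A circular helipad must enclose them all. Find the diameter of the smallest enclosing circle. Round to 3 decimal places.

3.606

Call the three points A, B, C in the order given.
Side lengths²: AB² = 1, AC² = 13, BC² = 10.
Since AC² = 13 ≥ 10 + 1 = 11, the angle opposite AC is not acute, so the smallest enclosing circle has AC as diameter.
Centre = midpoint of AC = (-5.5, 4), r² = 13/4 = 3.25.
Diameter = 2r = 2√(3.25) ≈ 3.606.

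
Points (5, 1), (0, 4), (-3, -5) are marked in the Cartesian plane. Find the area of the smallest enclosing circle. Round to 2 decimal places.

82.42

Call the three points A, B, C in the order given.
Side lengths²: AB² = 34, AC² = 100, BC² = 90.
Since AC² = 100 < 90 + 34 = 124, the triangle is acute, so the smallest enclosing circle is the circumcircle.
Circumcentre = (1/3, -10/9), r² = 2125/81.
Area = π·r² = π·2125/81 ≈ 82.42.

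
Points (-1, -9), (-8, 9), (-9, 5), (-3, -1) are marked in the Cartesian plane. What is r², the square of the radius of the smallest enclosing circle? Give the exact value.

93.25

By Welzl's lemma the MEC is supported by two points (diametrically opposite) or three points (on a circumcircle).
The farthest pair is (-1, -9)–(-8, 9) with squared distance 373. The circle on this segment as diameter has centre (-4.5, 0) and r² = 373/4 = 93.25.
Check (-9, 5): distance² to centre = 45.25 ≤ 93.25, so it lies inside.
All remaining points lie in this disk, and no smaller disk contains both endpoints, so this is the minimum enclosing circle.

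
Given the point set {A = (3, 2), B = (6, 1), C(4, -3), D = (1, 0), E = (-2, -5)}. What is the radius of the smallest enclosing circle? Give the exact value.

5

A smallest enclosing disk is always determined by at most three of the input points on its boundary.
The farthest pair is B–E with squared distance 100. The circle on this segment as diameter has centre (2, -2) and r² = 100/4 = 25.
Check A: distance² to centre = 17 ≤ 25, so it lies inside.
All remaining points lie in this disk, and no smaller disk contains both endpoints, so this is the minimum enclosing circle.
r = √25 = 5.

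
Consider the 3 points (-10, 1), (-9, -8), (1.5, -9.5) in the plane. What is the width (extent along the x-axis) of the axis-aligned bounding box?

max x = 1.5, min x = -10, so width = 11.5.

11.5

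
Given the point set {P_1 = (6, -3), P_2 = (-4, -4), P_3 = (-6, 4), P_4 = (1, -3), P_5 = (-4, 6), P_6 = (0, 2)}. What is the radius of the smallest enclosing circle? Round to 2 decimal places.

A smallest enclosing disk is always determined by at most three of the input points on its boundary.
The farthest pair is P_1–P_3 with squared distance 193. The circle on this segment as diameter has centre (0, 0.5) and r² = 193/4 = 48.25.
Check P_2: distance² to centre = 36.25 ≤ 48.25, so it lies inside.
All remaining points lie in this disk, and no smaller disk contains both endpoints, so this is the minimum enclosing circle.
r = √(48.25) ≈ 6.95.

6.95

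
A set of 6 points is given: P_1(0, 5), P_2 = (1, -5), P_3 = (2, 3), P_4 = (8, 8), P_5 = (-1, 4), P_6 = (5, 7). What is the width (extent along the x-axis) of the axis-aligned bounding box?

max x = 8, min x = -1, so width = 9.

9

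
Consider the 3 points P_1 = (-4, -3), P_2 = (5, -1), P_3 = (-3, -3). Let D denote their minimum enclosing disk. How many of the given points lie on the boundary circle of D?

Side lengths²: P_1P_2² = 85, P_1P_3² = 1, P_2P_3² = 68.
Since P_1P_2² = 85 ≥ 68 + 1 = 69, the angle opposite P_1P_2 is not acute, so the smallest enclosing circle has P_1P_2 as diameter.
Centre = midpoint of P_1P_2 = (0.5, -2), r² = 85/4 = 21.25.
The points at distance exactly r from the centre are P_1, P_2 — 2 points.

2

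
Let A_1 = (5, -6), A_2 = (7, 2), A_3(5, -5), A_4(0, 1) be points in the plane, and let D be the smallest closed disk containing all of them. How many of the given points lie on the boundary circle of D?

3

The minimum enclosing circle is determined by three boundary points: A_1, A_2, A_4.
Their circumcentre is (106/27, -40/27) with r² = 15725/729.
The farthest remaining point A_3 is at distance² 9866/729 ≤ 15725/729.
The points at distance exactly r from the centre are A_1, A_2, A_4 — 3 points.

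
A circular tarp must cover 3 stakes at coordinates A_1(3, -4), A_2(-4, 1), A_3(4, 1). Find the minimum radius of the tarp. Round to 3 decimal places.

4.386

Side lengths²: A_1A_2² = 74, A_1A_3² = 26, A_2A_3² = 64.
Since A_1A_2² = 74 < 64 + 26 = 90, the triangle is acute, so the smallest enclosing circle is the circumcircle.
Circumcentre = (0, -0.8), r² = 19.24.
r = √(19.24) ≈ 4.386.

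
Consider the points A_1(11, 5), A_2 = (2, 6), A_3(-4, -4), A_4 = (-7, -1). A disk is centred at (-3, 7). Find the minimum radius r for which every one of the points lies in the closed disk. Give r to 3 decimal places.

The required radius is the distance from (-3, 7) to the farthest point.
Squared distances: 200, 26, 122, 80.
Maximum is 200, attained at A_1.
r = √200 ≈ 14.142.

14.142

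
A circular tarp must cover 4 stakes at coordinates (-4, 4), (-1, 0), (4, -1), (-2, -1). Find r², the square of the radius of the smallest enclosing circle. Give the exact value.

By Welzl's lemma the MEC is supported by two points (diametrically opposite) or three points (on a circumcircle).
The farthest pair is (-4, 4)–(4, -1) with squared distance 89. The circle on this segment as diameter has centre (0, 1.5) and r² = 89/4 = 22.25.
Check (-1, 0): distance² to centre = 3.25 ≤ 22.25, so it lies inside.
All remaining points lie in this disk, and no smaller disk contains both endpoints, so this is the minimum enclosing circle.

22.25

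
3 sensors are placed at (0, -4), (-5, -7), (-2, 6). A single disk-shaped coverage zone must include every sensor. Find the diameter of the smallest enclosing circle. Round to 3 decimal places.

13.342

Call the three points A, B, C in the order given.
Side lengths²: AB² = 34, AC² = 104, BC² = 178.
Since BC² = 178 ≥ 104 + 34 = 138, the angle opposite BC is not acute, so the smallest enclosing circle has BC as diameter.
Centre = midpoint of BC = (-3.5, -0.5), r² = 178/4 = 44.5.
Diameter = 2r = 2√(44.5) ≈ 13.342.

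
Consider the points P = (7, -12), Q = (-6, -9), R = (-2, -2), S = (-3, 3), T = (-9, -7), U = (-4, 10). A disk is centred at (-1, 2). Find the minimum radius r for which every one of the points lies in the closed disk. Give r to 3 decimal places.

The required radius is the distance from (-1, 2) to the farthest point.
Squared distances: 260, 146, 17, 5, 145, 73.
Maximum is 260, attained at P.
r = √260 ≈ 16.125.

16.125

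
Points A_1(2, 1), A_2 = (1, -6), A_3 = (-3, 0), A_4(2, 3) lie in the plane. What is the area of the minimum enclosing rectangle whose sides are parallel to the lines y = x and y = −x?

50

In coordinates u = x + y, v = x − y the rectangle is axis-aligned; the map (x,y)→(u,v) scales areas by 2.
u-values: 3, -5, -3, 5; range = 5 − (-5) = 10.
v-values: 1, 7, -3, -1; range = 7 − (-3) = 10.
Area = (10 × 10) / 2 = 50.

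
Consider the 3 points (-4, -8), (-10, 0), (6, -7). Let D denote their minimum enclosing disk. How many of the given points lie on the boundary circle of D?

Call the three points A, B, C in the order given.
Side lengths²: AB² = 100, AC² = 101, BC² = 305.
Since BC² = 305 ≥ 101 + 100 = 201, the angle opposite BC is not acute, so the smallest enclosing circle has BC as diameter.
Centre = midpoint of BC = (-2, -3.5), r² = 305/4 = 76.25.
The points at distance exactly r from the centre are (-10, 0), (6, -7) — 2 points.

2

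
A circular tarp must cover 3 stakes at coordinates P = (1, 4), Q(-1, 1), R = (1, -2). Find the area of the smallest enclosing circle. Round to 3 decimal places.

Side lengths²: PQ² = 13, PR² = 36, QR² = 13.
Since PR² = 36 ≥ 13 + 13 = 26, the angle opposite PR is not acute, so the smallest enclosing circle has PR as diameter.
Centre = midpoint of PR = (1, 1), r² = 36/4 = 9.
Area = π·r² = π·9 ≈ 28.274.

28.274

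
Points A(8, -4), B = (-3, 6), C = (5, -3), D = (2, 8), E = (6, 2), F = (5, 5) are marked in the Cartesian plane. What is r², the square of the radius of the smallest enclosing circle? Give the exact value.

The farthest pair is A–B with squared distance 221. The circle on this segment as diameter has centre (2.5, 1) and r² = 221/4 = 55.25.
Check C: distance² to centre = 22.25 ≤ 55.25, so it lies inside.
All remaining points lie in this disk, and no smaller disk contains both endpoints, so this is the minimum enclosing circle.

55.25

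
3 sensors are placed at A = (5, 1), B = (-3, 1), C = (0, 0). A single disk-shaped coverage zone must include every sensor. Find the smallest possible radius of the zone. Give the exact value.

Side lengths²: AB² = 64, AC² = 26, BC² = 10.
Since AB² = 64 ≥ 26 + 10 = 36, the angle opposite AB is not acute, so the smallest enclosing circle has AB as diameter.
Centre = midpoint of AB = (1, 1), r² = 64/4 = 16.
r = √16 = 4.

4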